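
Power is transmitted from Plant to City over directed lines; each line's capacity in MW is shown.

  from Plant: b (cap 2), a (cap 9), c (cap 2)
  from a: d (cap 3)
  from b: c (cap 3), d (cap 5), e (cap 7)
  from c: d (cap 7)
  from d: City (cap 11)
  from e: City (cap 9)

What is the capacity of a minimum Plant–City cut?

7

Augment Plant→a→d→City: bottleneck 3, flow now 3.
Augment Plant→b→d→City: bottleneck 2, flow now 5.
Augment Plant→c→d→City: bottleneck 2, flow now 7.
No augmenting path remains; maximum flow = 7.
By max-flow min-cut, the minimum cut capacity equals the max flow.
In the residual graph, reachable from Plant: {Plant, a}.
Min-cut edges: Plant→b (2), Plant→c (2), a→d (3); capacity 2 + 2 + 3 = 7.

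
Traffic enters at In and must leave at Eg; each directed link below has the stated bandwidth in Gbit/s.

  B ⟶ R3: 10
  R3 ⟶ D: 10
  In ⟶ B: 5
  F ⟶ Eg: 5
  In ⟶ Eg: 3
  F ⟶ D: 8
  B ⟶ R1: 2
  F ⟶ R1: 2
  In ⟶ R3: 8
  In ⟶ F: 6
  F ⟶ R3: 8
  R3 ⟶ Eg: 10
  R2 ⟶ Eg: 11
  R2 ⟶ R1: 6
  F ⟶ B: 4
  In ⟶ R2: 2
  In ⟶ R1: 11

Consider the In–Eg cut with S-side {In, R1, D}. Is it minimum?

Given cut capacity: 6 + 2 + 5 + 8 + 3 = 24.
Augment In→Eg: bottleneck 3, flow now 3.
Augment In→F→Eg: bottleneck 5, flow now 8.
Augment In→R2→Eg: bottleneck 2, flow now 10.
Augment In→R3→Eg: bottleneck 8, flow now 18.
Augment In→F→R3→Eg: bottleneck 1, flow now 19.
Augment In→B→R3→Eg: bottleneck 1, flow now 20.
No augmenting path remains; maximum flow = 20.
In the residual graph, reachable from In: {In, F, B, R1, R3, D}.
Min-cut edges: In→R2 (2), In→Eg (3), F→Eg (5), R3→Eg (10); capacity 2 + 3 + 5 + 10 = 20.
Cut capacity 24 exceeds the max flow 20, so it is not minimum.

No — its capacity is 24, but the minimum cut has capacity 20.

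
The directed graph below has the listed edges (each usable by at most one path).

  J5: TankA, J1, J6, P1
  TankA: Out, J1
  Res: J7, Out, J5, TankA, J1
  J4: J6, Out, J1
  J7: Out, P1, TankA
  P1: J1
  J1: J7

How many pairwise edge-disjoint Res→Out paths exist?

Assign every edge capacity 1; by Menger, the answer equals the max flow.
Path Res→Out (+1); total 1.
Path Res→J7→Out (+1); total 2.
Path Res→TankA→Out (+1); total 3.
No residual Res→Out path; max flow = 3.
Certifying cut of size 3: {J7→Out, Res→Out, TankA→Out}.

3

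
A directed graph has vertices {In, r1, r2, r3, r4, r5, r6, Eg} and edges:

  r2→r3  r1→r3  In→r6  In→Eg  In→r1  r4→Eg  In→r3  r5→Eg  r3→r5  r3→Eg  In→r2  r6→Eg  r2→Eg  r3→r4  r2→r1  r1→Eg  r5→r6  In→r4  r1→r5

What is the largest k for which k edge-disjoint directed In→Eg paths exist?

Assign every edge capacity 1; by Menger, the answer equals the max flow.
Path In→Eg (+1); total 1.
Path In→r1→Eg (+1); total 2.
Path In→r2→Eg (+1); total 3.
Path In→r3→Eg (+1); total 4.
Path In→r4→Eg (+1); total 5.
Path In→r6→Eg (+1); total 6.
No residual In→Eg path; max flow = 6.
Certifying cut of size 6: {In→Eg, In→r1, In→r2, In→r3, In→r4, In→r6}.

6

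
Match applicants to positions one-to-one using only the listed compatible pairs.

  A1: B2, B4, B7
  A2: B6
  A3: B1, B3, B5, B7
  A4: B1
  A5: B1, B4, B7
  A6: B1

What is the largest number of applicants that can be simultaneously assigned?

5

Unit-capacity flow: source→left, listed edges, right→sink; max matching = max flow.
Augmenting path A1→B2 (+1); matched 1.
Augmenting path A2→B6 (+1); matched 2.
Augmenting path A3→B1 (+1); matched 3.
Augmenting path A5→B4 (+1); matched 4.
Augmenting path A4→B1→A3→B3 (+1); matched 5.
No augmenting path remains; maximum matching = 5.
König certificate: {A1, A2, A3, A5, B1} is a vertex cover of size 5 (every listed pair touches it), so no matching can be larger.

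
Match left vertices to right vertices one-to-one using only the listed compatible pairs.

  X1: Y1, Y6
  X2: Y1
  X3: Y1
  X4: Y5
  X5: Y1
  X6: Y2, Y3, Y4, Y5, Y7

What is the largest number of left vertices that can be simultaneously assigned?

Unit-capacity flow: source→left, listed edges, right→sink; max matching = max flow.
Augmenting path X1→Y1 (+1); matched 1.
Augmenting path X4→Y5 (+1); matched 2.
Augmenting path X6→Y2 (+1); matched 3.
Augmenting path X2→Y1→X1→Y6 (+1); matched 4.
No augmenting path remains; maximum matching = 4.
König certificate: {X1, X4, X6, Y1} is a vertex cover of size 4 (every listed pair touches it), so no matching can be larger.

4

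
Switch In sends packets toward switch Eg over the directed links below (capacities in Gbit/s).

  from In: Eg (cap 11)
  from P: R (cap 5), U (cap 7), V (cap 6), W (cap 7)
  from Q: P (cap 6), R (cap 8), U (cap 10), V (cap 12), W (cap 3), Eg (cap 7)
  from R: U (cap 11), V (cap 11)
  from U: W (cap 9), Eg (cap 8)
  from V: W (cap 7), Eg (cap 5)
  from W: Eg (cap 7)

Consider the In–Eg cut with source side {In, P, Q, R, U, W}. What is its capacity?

62

Edges leaving {In, P, Q, R, U, W}: In→Eg (11), P→V (6), Q→V (12), Q→Eg (7), R→V (11), U→Eg (8), W→Eg (7).
Cut capacity = 11 + 6 + 12 + 7 + 11 + 8 + 7 = 62.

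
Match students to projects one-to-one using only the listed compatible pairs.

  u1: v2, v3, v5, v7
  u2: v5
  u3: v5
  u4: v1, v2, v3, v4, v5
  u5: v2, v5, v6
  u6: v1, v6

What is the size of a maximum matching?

5

Unit-capacity flow: source→left, listed edges, right→sink; max matching = max flow.
Augmenting path u1→v2 (+1); matched 1.
Augmenting path u2→v5 (+1); matched 2.
Augmenting path u4→v1 (+1); matched 3.
Augmenting path u5→v6 (+1); matched 4.
Augmenting path u6→v1→u4→v3 (+1); matched 5.
No augmenting path remains; maximum matching = 5.
König certificate: {u1, u4, u5, u6, v5} is a vertex cover of size 5 (every listed pair touches it), so no matching can be larger.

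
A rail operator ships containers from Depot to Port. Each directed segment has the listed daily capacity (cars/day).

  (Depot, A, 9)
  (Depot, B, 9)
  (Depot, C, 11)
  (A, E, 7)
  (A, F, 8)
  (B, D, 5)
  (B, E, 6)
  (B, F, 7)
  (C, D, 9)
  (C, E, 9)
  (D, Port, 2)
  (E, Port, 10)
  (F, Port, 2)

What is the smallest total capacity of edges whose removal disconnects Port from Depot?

Augment Depot→A→E→Port: bottleneck 7, flow now 7.
Augment Depot→A→F→Port: bottleneck 2, flow now 9.
Augment Depot→B→D→Port: bottleneck 2, flow now 11.
Augment Depot→B→E→Port: bottleneck 3, flow now 14.
No augmenting path remains; maximum flow = 14.
By max-flow min-cut, the minimum cut capacity equals the max flow.
In the residual graph, reachable from Depot: {Depot, A, B, C, D, E, F}.
Min-cut edges: D→Port (2), E→Port (10), F→Port (2); capacity 2 + 10 + 2 = 14.

14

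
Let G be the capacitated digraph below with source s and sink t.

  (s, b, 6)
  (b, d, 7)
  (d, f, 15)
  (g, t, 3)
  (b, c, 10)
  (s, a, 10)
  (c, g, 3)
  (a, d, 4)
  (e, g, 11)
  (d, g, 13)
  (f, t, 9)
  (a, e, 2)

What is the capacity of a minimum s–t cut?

12

Augment s→a→d→f→t: bottleneck 4, flow now 4.
Augment s→a→e→g→t: bottleneck 2, flow now 6.
Augment s→b→c→g→t: bottleneck 1, flow now 7.
Augment s→b→d→f→t: bottleneck 5, flow now 12.
No augmenting path remains; maximum flow = 12.
By max-flow min-cut, the minimum cut capacity equals the max flow.
In the residual graph, reachable from s: {s, a}.
Min-cut edges: s→b (6), a→d (4), a→e (2); capacity 6 + 4 + 2 = 12.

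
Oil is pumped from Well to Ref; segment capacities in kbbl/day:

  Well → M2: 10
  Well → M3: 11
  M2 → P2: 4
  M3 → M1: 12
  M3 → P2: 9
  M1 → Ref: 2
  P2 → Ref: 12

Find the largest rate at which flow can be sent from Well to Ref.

Augment Well→M2→P2→Ref: bottleneck 4, flow now 4.
Augment Well→M3→M1→Ref: bottleneck 2, flow now 6.
Augment Well→M3→P2→Ref: bottleneck 8, flow now 14.
No augmenting path remains; maximum flow = 14.
In the residual graph, reachable from Well: {Well, M2, M3, M1, P2}.
Min-cut edges: M1→Ref (2), P2→Ref (12); capacity 2 + 12 = 14.
This cut is saturated, so no flow can exceed 14.

14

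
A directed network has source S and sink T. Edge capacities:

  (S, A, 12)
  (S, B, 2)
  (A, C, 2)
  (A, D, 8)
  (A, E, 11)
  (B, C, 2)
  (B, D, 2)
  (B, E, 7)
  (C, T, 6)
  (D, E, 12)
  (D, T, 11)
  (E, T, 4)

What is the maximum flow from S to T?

Augment S→A→C→T: bottleneck 2, flow now 2.
Augment S→A→D→T: bottleneck 8, flow now 10.
Augment S→A→E→T: bottleneck 2, flow now 12.
Augment S→B→C→T: bottleneck 2, flow now 14.
No augmenting path remains; maximum flow = 14.
In the residual graph, reachable from S: {S}.
Min-cut edges: S→A (12), S→B (2); capacity 12 + 2 = 14.
This cut is saturated, so no flow can exceed 14.

14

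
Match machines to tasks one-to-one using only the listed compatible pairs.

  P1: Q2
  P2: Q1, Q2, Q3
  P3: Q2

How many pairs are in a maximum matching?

Unit-capacity flow: source→left, listed edges, right→sink; max matching = max flow.
Augmenting path P1→Q2 (+1); matched 1.
Augmenting path P2→Q1 (+1); matched 2.
No augmenting path remains; maximum matching = 2.
König certificate: {P2, Q2} is a vertex cover of size 2 (every listed pair touches it), so no matching can be larger.

2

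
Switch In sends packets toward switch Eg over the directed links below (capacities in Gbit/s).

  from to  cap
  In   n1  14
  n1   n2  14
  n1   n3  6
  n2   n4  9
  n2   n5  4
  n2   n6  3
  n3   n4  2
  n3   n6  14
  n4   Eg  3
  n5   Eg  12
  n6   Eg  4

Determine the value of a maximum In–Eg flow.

11

Augment In→n1→n2→n4→Eg: bottleneck 3, flow now 3.
Augment In→n1→n2→n5→Eg: bottleneck 4, flow now 7.
Augment In→n1→n2→n6→Eg: bottleneck 3, flow now 10.
Augment In→n1→n3→n6→Eg: bottleneck 1, flow now 11.
No augmenting path remains; maximum flow = 11.
In the residual graph, reachable from In: {In, n1, n2, n3, n4, n6}.
Min-cut edges: n2→n5 (4), n4→Eg (3), n6→Eg (4); capacity 4 + 3 + 4 = 11.
This cut is saturated, so no flow can exceed 11.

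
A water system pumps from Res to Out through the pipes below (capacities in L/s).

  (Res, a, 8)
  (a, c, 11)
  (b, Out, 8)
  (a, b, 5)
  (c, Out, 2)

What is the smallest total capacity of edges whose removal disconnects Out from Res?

Augment Res→a→b→Out: bottleneck 5, flow now 5.
Augment Res→a→c→Out: bottleneck 2, flow now 7.
No augmenting path remains; maximum flow = 7.
By max-flow min-cut, the minimum cut capacity equals the max flow.
In the residual graph, reachable from Res: {Res, a, c}.
Min-cut edges: a→b (5), c→Out (2); capacity 5 + 2 = 7.

7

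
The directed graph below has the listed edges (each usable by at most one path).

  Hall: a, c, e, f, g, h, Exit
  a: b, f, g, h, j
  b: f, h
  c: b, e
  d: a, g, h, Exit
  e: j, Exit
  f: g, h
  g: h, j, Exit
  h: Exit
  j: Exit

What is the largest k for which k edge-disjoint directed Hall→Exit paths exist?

Assign every edge capacity 1; by Menger, the answer equals the max flow.
Path Hall→Exit (+1); total 1.
Path Hall→e→Exit (+1); total 2.
Path Hall→g→Exit (+1); total 3.
Path Hall→h→Exit (+1); total 4.
Path Hall→a→j→Exit (+1); total 5.
No residual Hall→Exit path; max flow = 5.
Certifying cut of size 5: {Hall→Exit, e→Exit, g→Exit, h→Exit, j→Exit}.

5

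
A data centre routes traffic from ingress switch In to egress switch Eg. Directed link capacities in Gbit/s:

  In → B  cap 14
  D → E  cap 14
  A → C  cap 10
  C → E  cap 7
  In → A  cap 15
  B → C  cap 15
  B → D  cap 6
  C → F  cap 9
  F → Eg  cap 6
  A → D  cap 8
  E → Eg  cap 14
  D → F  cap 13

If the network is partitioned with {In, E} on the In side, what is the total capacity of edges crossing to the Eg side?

43

Edges leaving {In, E}: In→A (15), In→B (14), E→Eg (14).
Cut capacity = 15 + 14 + 14 = 43.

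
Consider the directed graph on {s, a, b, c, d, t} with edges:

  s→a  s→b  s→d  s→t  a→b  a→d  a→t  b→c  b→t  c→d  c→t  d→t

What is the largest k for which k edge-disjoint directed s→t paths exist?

4

Assign every edge capacity 1; by Menger, the answer equals the max flow.
Path s→t (+1); total 1.
Path s→a→t (+1); total 2.
Path s→b→t (+1); total 3.
Path s→d→t (+1); total 4.
No residual s→t path; max flow = 4.
Certifying cut of size 4: {s→a, s→b, s→d, s→t}.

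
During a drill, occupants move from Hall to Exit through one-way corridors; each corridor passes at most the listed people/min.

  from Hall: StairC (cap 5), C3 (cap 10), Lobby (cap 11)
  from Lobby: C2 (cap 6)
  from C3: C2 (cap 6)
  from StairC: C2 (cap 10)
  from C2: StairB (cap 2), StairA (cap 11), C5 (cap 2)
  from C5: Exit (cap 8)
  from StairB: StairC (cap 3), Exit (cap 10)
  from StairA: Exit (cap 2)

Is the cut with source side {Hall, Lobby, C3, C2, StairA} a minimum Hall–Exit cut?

Given cut capacity: 5 + 2 + 2 + 2 = 11.
Augment Hall→Lobby→C2→C5→Exit: bottleneck 2, flow now 2.
Augment Hall→Lobby→C2→StairB→Exit: bottleneck 2, flow now 4.
Augment Hall→Lobby→C2→StairA→Exit: bottleneck 2, flow now 6.
No augmenting path remains; maximum flow = 6.
In the residual graph, reachable from Hall: {Hall, Lobby, C3, StairC, C2, StairA}.
Min-cut edges: C2→C5 (2), C2→StairB (2), StairA→Exit (2); capacity 2 + 2 + 2 = 6.
Cut capacity 11 exceeds the max flow 6, so it is not minimum.

No — its capacity is 11, but the minimum cut has capacity 6.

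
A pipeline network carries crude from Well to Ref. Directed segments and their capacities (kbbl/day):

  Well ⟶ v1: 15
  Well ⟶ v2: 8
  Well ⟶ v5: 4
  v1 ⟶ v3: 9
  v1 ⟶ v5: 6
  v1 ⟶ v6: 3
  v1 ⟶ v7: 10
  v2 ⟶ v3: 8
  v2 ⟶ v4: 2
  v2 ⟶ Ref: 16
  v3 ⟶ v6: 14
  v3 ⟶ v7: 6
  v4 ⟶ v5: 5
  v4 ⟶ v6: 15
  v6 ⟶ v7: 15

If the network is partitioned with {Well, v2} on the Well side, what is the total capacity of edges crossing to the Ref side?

Edges leaving {Well, v2}: Well→v1 (15), Well→v5 (4), v2→v3 (8), v2→v4 (2), v2→Ref (16).
Cut capacity = 15 + 4 + 8 + 2 + 16 = 45.

45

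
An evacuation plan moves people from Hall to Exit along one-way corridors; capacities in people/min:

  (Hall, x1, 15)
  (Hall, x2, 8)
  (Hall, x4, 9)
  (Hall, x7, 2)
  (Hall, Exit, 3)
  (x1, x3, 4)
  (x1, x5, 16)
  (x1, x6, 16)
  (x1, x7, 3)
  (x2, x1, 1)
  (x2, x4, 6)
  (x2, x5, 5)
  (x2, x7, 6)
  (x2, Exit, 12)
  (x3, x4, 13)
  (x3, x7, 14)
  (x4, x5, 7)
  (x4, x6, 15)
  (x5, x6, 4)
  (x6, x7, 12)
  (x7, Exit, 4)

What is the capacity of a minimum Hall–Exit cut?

Augment Hall→Exit: bottleneck 3, flow now 3.
Augment Hall→x2→Exit: bottleneck 8, flow now 11.
Augment Hall→x7→Exit: bottleneck 2, flow now 13.
Augment Hall→x1→x7→Exit: bottleneck 2, flow now 15.
No augmenting path remains; maximum flow = 15.
By max-flow min-cut, the minimum cut capacity equals the max flow.
In the residual graph, reachable from Hall: {Hall, x1, x3, x4, x5, x6, x7}.
Min-cut edges: Hall→x2 (8), Hall→Exit (3), x7→Exit (4); capacity 8 + 3 + 4 = 15.

15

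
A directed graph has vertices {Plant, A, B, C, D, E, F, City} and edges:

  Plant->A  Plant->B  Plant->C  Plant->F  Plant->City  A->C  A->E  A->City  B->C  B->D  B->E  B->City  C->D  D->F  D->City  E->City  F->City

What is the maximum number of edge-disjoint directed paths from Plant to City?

Assign every edge capacity 1; by Menger, the answer equals the max flow.
Path Plant→City (+1); total 1.
Path Plant→A→City (+1); total 2.
Path Plant→B→City (+1); total 3.
Path Plant→F→City (+1); total 4.
Path Plant→C→D→City (+1); total 5.
No residual Plant→City path; max flow = 5.
Certifying cut of size 5: {Plant→A, Plant→B, Plant→C, Plant→City, Plant→F}.

5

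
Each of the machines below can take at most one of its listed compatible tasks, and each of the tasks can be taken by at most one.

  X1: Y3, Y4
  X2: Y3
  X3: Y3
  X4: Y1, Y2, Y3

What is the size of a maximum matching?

Unit-capacity flow: source→left, listed edges, right→sink; max matching = max flow.
Augmenting path X1→Y3 (+1); matched 1.
Augmenting path X4→Y1 (+1); matched 2.
Augmenting path X2→Y3→X1→Y4 (+1); matched 3.
No augmenting path remains; maximum matching = 3.
König certificate: {X1, X4, Y3} is a vertex cover of size 3 (every listed pair touches it), so no matching can be larger.

3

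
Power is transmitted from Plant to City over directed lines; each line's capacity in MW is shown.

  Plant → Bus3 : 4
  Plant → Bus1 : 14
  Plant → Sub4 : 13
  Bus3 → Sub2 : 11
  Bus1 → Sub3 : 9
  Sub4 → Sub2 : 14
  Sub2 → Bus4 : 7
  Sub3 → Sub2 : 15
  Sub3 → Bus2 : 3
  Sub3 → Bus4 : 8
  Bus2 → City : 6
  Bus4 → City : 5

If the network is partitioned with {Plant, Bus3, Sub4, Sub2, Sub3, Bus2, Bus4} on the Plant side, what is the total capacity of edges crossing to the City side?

Edges leaving {Plant, Bus3, Sub4, Sub2, Sub3, Bus2, Bus4}: Plant→Bus1 (14), Bus2→City (6), Bus4→City (5).
Cut capacity = 14 + 6 + 5 = 25.

25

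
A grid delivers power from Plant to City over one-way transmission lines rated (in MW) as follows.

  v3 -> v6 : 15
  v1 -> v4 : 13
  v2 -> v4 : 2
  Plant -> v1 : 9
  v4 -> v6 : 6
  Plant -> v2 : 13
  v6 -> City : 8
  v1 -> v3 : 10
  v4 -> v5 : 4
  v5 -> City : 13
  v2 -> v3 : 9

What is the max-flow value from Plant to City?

Augment Plant→v1→v3→v6→City: bottleneck 8, flow now 8.
Augment Plant→v1→v4→v5→City: bottleneck 1, flow now 9.
Augment Plant→v2→v4→v5→City: bottleneck 2, flow now 11.
Augment Plant→v2→v3→v1→v4→v5→City: bottleneck 1, flow now 12. (uses reverse residual edge)
No augmenting path remains; maximum flow = 12.
In the residual graph, reachable from Plant: {Plant, v1, v2, v3, v4, v6}.
Min-cut edges: v4→v5 (4), v6→City (8); capacity 4 + 8 = 12.
This cut is saturated, so no flow can exceed 12.

12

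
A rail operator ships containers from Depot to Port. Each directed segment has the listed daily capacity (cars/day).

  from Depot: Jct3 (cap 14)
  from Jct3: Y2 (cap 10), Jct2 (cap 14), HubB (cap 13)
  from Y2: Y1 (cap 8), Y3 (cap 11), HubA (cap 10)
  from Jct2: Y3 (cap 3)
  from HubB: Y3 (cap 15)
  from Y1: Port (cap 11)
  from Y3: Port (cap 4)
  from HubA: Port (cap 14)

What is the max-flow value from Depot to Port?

14

Augment Depot→Jct3→Y2→Y1→Port: bottleneck 8, flow now 8.
Augment Depot→Jct3→Y2→Y3→Port: bottleneck 2, flow now 10.
Augment Depot→Jct3→Jct2→Y3→Port: bottleneck 2, flow now 12.
Augment Depot→Jct3→Jct2→Y3→Y2→HubA→Port: bottleneck 1, flow now 13. (uses reverse residual edge)
Augment Depot→Jct3→HubB→Y3→Y2→HubA→Port: bottleneck 1, flow now 14. (uses reverse residual edge)
No augmenting path remains; maximum flow = 14.
In the residual graph, reachable from Depot: {Depot}.
Min-cut edges: Depot→Jct3 (14); capacity 14 = 14.
This cut is saturated, so no flow can exceed 14.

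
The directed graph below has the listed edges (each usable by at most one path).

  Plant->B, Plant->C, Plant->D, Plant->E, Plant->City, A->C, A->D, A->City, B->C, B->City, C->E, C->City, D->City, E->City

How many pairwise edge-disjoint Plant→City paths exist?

5

Assign every edge capacity 1; by Menger, the answer equals the max flow.
Path Plant→City (+1); total 1.
Path Plant→B→City (+1); total 2.
Path Plant→C→City (+1); total 3.
Path Plant→D→City (+1); total 4.
Path Plant→E→City (+1); total 5.
No residual Plant→City path; max flow = 5.
Certifying cut of size 5: {Plant→B, Plant→C, Plant→City, Plant→D, Plant→E}.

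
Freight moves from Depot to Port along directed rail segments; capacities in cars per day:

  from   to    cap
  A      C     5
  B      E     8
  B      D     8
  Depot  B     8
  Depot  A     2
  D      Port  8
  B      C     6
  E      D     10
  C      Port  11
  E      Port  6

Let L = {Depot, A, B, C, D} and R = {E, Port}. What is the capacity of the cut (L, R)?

27

Edges leaving {Depot, A, B, C, D}: B→E (8), C→Port (11), D→Port (8).
Cut capacity = 8 + 11 + 8 = 27.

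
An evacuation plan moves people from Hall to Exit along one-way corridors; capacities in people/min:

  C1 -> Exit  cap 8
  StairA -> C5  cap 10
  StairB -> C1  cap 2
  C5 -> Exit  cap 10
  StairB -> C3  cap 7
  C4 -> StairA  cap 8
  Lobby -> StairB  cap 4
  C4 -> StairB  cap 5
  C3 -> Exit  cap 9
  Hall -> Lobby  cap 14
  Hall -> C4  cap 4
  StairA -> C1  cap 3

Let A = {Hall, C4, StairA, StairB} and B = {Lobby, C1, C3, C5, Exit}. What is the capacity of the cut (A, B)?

Edges leaving {Hall, C4, StairA, StairB}: Hall→Lobby (14), StairA→C1 (3), StairA→C5 (10), StairB→C1 (2), StairB→C3 (7).
Cut capacity = 14 + 3 + 10 + 2 + 7 = 36.

36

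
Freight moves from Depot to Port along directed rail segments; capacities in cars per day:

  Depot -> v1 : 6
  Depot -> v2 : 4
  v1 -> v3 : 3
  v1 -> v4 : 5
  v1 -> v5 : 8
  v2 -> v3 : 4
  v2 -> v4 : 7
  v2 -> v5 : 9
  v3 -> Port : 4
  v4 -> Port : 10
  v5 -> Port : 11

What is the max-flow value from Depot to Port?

10

Augment Depot→v1→v3→Port: bottleneck 3, flow now 3.
Augment Depot→v1→v4→Port: bottleneck 3, flow now 6.
Augment Depot→v2→v3→Port: bottleneck 1, flow now 7.
Augment Depot→v2→v4→Port: bottleneck 3, flow now 10.
No augmenting path remains; maximum flow = 10.
In the residual graph, reachable from Depot: {Depot}.
Min-cut edges: Depot→v1 (6), Depot→v2 (4); capacity 6 + 4 = 10.
This cut is saturated, so no flow can exceed 10.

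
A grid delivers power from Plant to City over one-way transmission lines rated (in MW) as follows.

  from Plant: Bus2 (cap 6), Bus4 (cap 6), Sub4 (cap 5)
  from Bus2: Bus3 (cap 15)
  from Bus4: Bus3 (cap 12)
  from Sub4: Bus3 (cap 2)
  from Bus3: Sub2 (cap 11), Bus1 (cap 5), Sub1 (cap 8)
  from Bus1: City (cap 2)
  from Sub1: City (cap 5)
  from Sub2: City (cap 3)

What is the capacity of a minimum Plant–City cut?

Augment Plant→Bus2→Bus3→Bus1→City: bottleneck 2, flow now 2.
Augment Plant→Bus2→Bus3→Sub1→City: bottleneck 4, flow now 6.
Augment Plant→Bus4→Bus3→Sub1→City: bottleneck 1, flow now 7.
Augment Plant→Bus4→Bus3→Sub2→City: bottleneck 3, flow now 10.
No augmenting path remains; maximum flow = 10.
By max-flow min-cut, the minimum cut capacity equals the max flow.
In the residual graph, reachable from Plant: {Plant, Bus2, Bus4, Sub4, Bus3, Bus1, Sub1, Sub2}.
Min-cut edges: Bus1→City (2), Sub1→City (5), Sub2→City (3); capacity 2 + 5 + 3 = 10.

10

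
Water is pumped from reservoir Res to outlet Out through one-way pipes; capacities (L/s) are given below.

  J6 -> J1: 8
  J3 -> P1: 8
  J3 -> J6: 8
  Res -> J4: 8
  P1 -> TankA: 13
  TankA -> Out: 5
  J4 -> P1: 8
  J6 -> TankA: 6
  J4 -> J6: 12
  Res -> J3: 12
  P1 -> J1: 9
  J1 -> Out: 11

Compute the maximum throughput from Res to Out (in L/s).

Augment Res→J4→J6→TankA→Out: bottleneck 5, flow now 5.
Augment Res→J4→J6→J1→Out: bottleneck 3, flow now 8.
Augment Res→J3→J6→J1→Out: bottleneck 5, flow now 13.
Augment Res→J3→P1→J1→Out: bottleneck 3, flow now 16.
No augmenting path remains; maximum flow = 16.
In the residual graph, reachable from Res: {Res, J4, J3, J6, P1, TankA, J1}.
Min-cut edges: TankA→Out (5), J1→Out (11); capacity 5 + 11 = 16.
This cut is saturated, so no flow can exceed 16.

16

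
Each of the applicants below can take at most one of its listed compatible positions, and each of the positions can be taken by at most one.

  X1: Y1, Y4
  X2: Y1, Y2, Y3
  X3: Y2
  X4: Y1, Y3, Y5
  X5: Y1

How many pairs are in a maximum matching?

Unit-capacity flow: source→left, listed edges, right→sink; max matching = max flow.
Augmenting path X1→Y1 (+1); matched 1.
Augmenting path X2→Y2 (+1); matched 2.
Augmenting path X4→Y3 (+1); matched 3.
Augmenting path X5→Y1→X1→Y4 (+1); matched 4.
Augmenting path X3→Y2→X2→Y3→X4→Y5 (+1); matched 5.
No augmenting path remains; maximum matching = 5.
König certificate: {X1, X2, X3, X4, X5} is a vertex cover of size 5 (every listed pair touches it), so no matching can be larger.

5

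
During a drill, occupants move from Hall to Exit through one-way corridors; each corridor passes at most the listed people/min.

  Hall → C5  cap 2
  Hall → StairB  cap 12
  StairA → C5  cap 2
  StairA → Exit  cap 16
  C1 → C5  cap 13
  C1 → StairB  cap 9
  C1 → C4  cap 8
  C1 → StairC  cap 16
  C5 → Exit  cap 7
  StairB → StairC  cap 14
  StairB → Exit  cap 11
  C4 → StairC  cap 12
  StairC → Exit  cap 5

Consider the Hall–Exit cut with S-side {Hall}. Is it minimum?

Given cut capacity: 2 + 12 = 14.
Augment Hall→C5→Exit: bottleneck 2, flow now 2.
Augment Hall→StairB→Exit: bottleneck 11, flow now 13.
Augment Hall→StairB→StairC→Exit: bottleneck 1, flow now 14.
No augmenting path remains; maximum flow = 14.
Cut capacity 14 equals the max flow, so it is a minimum cut.

Yes — it is a minimum cut (capacity 14).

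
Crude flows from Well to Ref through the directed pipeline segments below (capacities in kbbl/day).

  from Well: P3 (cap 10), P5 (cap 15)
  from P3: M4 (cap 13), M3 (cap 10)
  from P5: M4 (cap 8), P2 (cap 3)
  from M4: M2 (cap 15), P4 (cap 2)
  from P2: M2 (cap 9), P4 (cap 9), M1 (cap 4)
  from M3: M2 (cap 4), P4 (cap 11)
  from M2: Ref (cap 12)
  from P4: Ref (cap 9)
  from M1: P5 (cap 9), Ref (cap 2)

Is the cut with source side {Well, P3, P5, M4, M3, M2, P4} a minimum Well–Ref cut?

Given cut capacity: 3 + 12 + 9 = 24.
Augment Well→P3→M4→M2→Ref: bottleneck 10, flow now 10.
Augment Well→P5→M4→M2→Ref: bottleneck 2, flow now 12.
Augment Well→P5→M4→P4→Ref: bottleneck 2, flow now 14.
Augment Well→P5→P2→P4→Ref: bottleneck 3, flow now 17.
Augment Well→P5→M4→P3→M3→P4→Ref: bottleneck 4, flow now 21. (uses reverse residual edge)
No augmenting path remains; maximum flow = 21.
In the residual graph, reachable from Well: {Well, P5}.
Min-cut edges: Well→P3 (10), P5→M4 (8), P5→P2 (3); capacity 10 + 8 + 3 = 21.
Cut capacity 24 exceeds the max flow 21, so it is not minimum.

No — its capacity is 24, but the minimum cut has capacity 21.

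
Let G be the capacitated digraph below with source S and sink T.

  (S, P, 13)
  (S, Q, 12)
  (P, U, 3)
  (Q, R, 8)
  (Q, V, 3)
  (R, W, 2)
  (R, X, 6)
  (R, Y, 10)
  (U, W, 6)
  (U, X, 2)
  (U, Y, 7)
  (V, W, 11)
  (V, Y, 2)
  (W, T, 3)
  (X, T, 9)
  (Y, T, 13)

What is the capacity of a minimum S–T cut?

Augment S→P→U→W→T: bottleneck 3, flow now 3.
Augment S→Q→R→X→T: bottleneck 6, flow now 9.
Augment S→Q→R→Y→T: bottleneck 2, flow now 11.
Augment S→Q→V→Y→T: bottleneck 2, flow now 13.
Augment S→Q→V→W→U→X→T: bottleneck 1, flow now 14. (uses reverse residual edge)
No augmenting path remains; maximum flow = 14.
By max-flow min-cut, the minimum cut capacity equals the max flow.
In the residual graph, reachable from S: {S, P, Q}.
Min-cut edges: P→U (3), Q→R (8), Q→V (3); capacity 3 + 8 + 3 = 14.

14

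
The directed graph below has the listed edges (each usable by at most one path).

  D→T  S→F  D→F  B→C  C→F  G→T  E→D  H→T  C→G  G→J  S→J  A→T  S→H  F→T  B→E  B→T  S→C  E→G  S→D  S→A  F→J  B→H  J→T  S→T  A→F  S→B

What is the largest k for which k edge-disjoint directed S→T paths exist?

8

Assign every edge capacity 1; by Menger, the answer equals the max flow.
Path S→T (+1); total 1.
Path S→A→T (+1); total 2.
Path S→B→T (+1); total 3.
Path S→D→T (+1); total 4.
Path S→F→T (+1); total 5.
Path S→H→T (+1); total 6.
Path S→J→T (+1); total 7.
Path S→C→G→T (+1); total 8.
No residual S→T path; max flow = 8.
Certifying cut of size 8: {S→A, S→B, S→C, S→D, S→F, S→H, S→J, S→T}.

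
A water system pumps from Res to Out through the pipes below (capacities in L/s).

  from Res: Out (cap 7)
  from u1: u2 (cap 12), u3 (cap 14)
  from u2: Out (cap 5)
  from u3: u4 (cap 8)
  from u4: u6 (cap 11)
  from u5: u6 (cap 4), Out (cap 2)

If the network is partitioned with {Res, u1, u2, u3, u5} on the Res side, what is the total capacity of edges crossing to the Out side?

26

Edges leaving {Res, u1, u2, u3, u5}: Res→Out (7), u2→Out (5), u3→u4 (8), u5→u6 (4), u5→Out (2).
Cut capacity = 7 + 5 + 8 + 4 + 2 = 26.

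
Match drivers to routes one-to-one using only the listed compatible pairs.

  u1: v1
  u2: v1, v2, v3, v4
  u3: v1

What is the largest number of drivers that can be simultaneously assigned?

2

Unit-capacity flow: source→left, listed edges, right→sink; max matching = max flow.
Augmenting path u1→v1 (+1); matched 1.
Augmenting path u2→v2 (+1); matched 2.
No augmenting path remains; maximum matching = 2.
König certificate: {u2, v1} is a vertex cover of size 2 (every listed pair touches it), so no matching can be larger.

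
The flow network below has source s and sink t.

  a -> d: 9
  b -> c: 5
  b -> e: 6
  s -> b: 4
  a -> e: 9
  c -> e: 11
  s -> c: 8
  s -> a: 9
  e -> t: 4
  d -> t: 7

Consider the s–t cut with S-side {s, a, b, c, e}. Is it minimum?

Given cut capacity: 9 + 4 = 13.
Augment s→a→d→t: bottleneck 7, flow now 7.
Augment s→a→e→t: bottleneck 2, flow now 9.
Augment s→b→e→t: bottleneck 2, flow now 11.
No augmenting path remains; maximum flow = 11.
In the residual graph, reachable from s: {s, a, b, c, d, e}.
Min-cut edges: d→t (7), e→t (4); capacity 7 + 4 = 11.
Cut capacity 13 exceeds the max flow 11, so it is not minimum.

No — its capacity is 13, but the minimum cut has capacity 11.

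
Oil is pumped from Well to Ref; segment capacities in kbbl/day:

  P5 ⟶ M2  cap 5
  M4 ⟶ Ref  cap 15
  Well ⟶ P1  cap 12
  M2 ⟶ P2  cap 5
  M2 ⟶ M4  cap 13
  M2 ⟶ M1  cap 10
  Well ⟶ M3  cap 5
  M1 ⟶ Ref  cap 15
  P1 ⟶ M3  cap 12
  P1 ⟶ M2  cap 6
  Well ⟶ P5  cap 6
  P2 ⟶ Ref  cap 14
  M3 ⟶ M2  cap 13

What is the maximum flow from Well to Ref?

22

Augment Well→M3→M2→M4→Ref: bottleneck 5, flow now 5.
Augment Well→P5→M2→M4→Ref: bottleneck 5, flow now 10.
Augment Well→P1→M2→M4→Ref: bottleneck 3, flow now 13.
Augment Well→P1→M2→P2→Ref: bottleneck 3, flow now 16.
Augment Well→P1→M3→M2→P2→Ref: bottleneck 2, flow now 18.
Augment Well→P1→M3→M2→M1→Ref: bottleneck 4, flow now 22.
No augmenting path remains; maximum flow = 22.
In the residual graph, reachable from Well: {Well, P5}.
Min-cut edges: Well→M3 (5), Well→P1 (12), P5→M2 (5); capacity 5 + 12 + 5 = 22.
This cut is saturated, so no flow can exceed 22.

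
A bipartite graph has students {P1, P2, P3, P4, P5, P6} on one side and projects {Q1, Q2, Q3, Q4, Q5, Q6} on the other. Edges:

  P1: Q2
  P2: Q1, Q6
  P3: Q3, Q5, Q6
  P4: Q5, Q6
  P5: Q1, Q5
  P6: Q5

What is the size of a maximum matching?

5

Unit-capacity flow: source→left, listed edges, right→sink; max matching = max flow.
Augmenting path P1→Q2 (+1); matched 1.
Augmenting path P2→Q1 (+1); matched 2.
Augmenting path P3→Q3 (+1); matched 3.
Augmenting path P4→Q5 (+1); matched 4.
Augmenting path P5→Q1→P2→Q6 (+1); matched 5.
No augmenting path remains; maximum matching = 5.
König certificate: {P1, P3, Q1, Q5, Q6} is a vertex cover of size 5 (every listed pair touches it), so no matching can be larger.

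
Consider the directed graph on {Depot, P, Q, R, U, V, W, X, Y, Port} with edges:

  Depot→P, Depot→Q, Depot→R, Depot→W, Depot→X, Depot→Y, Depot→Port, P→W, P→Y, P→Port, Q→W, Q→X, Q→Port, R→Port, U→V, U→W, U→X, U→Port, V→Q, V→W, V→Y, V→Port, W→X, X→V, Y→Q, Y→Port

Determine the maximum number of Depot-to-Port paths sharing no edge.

Assign every edge capacity 1; by Menger, the answer equals the max flow.
Path Depot→Port (+1); total 1.
Path Depot→P→Port (+1); total 2.
Path Depot→Q→Port (+1); total 3.
Path Depot→R→Port (+1); total 4.
Path Depot→Y→Port (+1); total 5.
Path Depot→X→V→Port (+1); total 6.
No residual Depot→Port path; max flow = 6.
Certifying cut of size 6: {Depot→P, Depot→Port, Depot→Q, Depot→R, Depot→Y, X→V}.

6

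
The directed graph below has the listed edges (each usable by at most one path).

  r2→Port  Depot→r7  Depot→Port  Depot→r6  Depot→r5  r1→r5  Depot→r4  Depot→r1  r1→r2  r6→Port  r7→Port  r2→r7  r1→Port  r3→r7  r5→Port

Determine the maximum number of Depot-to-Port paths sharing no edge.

5

Assign every edge capacity 1; by Menger, the answer equals the max flow.
Path Depot→Port (+1); total 1.
Path Depot→r1→Port (+1); total 2.
Path Depot→r5→Port (+1); total 3.
Path Depot→r6→Port (+1); total 4.
Path Depot→r7→Port (+1); total 5.
No residual Depot→Port path; max flow = 5.
Certifying cut of size 5: {Depot→Port, Depot→r1, Depot→r5, Depot→r6, Depot→r7}.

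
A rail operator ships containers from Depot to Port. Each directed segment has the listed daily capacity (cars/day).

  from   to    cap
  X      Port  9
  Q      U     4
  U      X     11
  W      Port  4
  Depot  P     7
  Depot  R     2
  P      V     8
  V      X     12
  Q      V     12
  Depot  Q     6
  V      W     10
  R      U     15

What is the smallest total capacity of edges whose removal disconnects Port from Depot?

Augment Depot→P→V→W→Port: bottleneck 4, flow now 4.
Augment Depot→P→V→X→Port: bottleneck 3, flow now 7.
Augment Depot→Q→U→X→Port: bottleneck 4, flow now 11.
Augment Depot→Q→V→X→Port: bottleneck 2, flow now 13.
No augmenting path remains; maximum flow = 13.
By max-flow min-cut, the minimum cut capacity equals the max flow.
In the residual graph, reachable from Depot: {Depot, P, Q, R, U, V, W, X}.
Min-cut edges: W→Port (4), X→Port (9); capacity 4 + 9 = 13.

13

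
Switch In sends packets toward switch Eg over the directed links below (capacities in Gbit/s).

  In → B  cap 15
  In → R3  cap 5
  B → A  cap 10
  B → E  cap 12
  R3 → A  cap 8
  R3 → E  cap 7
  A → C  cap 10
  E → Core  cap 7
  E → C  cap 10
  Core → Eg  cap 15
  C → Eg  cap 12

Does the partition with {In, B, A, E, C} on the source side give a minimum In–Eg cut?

Given cut capacity: 5 + 7 + 12 = 24.
Augment In→B→A→C→Eg: bottleneck 10, flow now 10.
Augment In→B→E→Core→Eg: bottleneck 5, flow now 15.
Augment In→R3→E→Core→Eg: bottleneck 2, flow now 17.
Augment In→R3→E→C→Eg: bottleneck 2, flow now 19.
No augmenting path remains; maximum flow = 19.
In the residual graph, reachable from In: {In, B, R3, A, E, C}.
Min-cut edges: E→Core (7), C→Eg (12); capacity 7 + 12 = 19.
Cut capacity 24 exceeds the max flow 19, so it is not minimum.

No — its capacity is 24, but the minimum cut has capacity 19.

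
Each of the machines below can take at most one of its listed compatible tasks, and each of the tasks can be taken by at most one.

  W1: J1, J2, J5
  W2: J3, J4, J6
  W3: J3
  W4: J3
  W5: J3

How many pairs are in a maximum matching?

Unit-capacity flow: source→left, listed edges, right→sink; max matching = max flow.
Augmenting path W1→J1 (+1); matched 1.
Augmenting path W2→J3 (+1); matched 2.
Augmenting path W3→J3→W2→J4 (+1); matched 3.
No augmenting path remains; maximum matching = 3.
König certificate: {W1, W2, J3} is a vertex cover of size 3 (every listed pair touches it), so no matching can be larger.

3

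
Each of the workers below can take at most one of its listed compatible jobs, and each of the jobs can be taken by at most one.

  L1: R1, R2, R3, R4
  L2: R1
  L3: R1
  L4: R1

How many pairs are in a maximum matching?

Unit-capacity flow: source→left, listed edges, right→sink; max matching = max flow.
Augmenting path L1→R1 (+1); matched 1.
Augmenting path L2→R1→L1→R2 (+1); matched 2.
No augmenting path remains; maximum matching = 2.
König certificate: {L1, R1} is a vertex cover of size 2 (every listed pair touches it), so no matching can be larger.

2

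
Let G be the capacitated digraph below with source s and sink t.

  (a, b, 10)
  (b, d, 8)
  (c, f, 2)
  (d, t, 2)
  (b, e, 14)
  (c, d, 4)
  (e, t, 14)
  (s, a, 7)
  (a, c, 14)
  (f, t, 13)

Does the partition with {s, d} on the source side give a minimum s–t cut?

Given cut capacity: 7 + 2 = 9.
Augment s→a→b→d→t: bottleneck 2, flow now 2.
Augment s→a→b→e→t: bottleneck 5, flow now 7.
No augmenting path remains; maximum flow = 7.
In the residual graph, reachable from s: {s}.
Min-cut edges: s→a (7); capacity 7 = 7.
Cut capacity 9 exceeds the max flow 7, so it is not minimum.

No — its capacity is 9, but the minimum cut has capacity 7.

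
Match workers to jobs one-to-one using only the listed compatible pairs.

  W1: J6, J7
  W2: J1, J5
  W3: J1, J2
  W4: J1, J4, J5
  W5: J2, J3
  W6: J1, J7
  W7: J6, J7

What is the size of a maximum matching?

7

Unit-capacity flow: source→left, listed edges, right→sink; max matching = max flow.
Augmenting path W1→J6 (+1); matched 1.
Augmenting path W2→J1 (+1); matched 2.
Augmenting path W3→J2 (+1); matched 3.
Augmenting path W4→J4 (+1); matched 4.
Augmenting path W5→J3 (+1); matched 5.
Augmenting path W6→J7 (+1); matched 6.
Augmenting path W7→J7→W6→J1→W2→J5 (+1); matched 7.
No augmenting path remains; maximum matching = 7.
König certificate: {W1, W2, W3, W4, W5, W6, W7} is a vertex cover of size 7 (every listed pair touches it), so no matching can be larger.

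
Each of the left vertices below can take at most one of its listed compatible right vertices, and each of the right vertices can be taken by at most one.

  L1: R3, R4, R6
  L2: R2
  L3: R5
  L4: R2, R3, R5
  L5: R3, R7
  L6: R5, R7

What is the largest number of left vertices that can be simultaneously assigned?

Unit-capacity flow: source→left, listed edges, right→sink; max matching = max flow.
Augmenting path L1→R3 (+1); matched 1.
Augmenting path L2→R2 (+1); matched 2.
Augmenting path L3→R5 (+1); matched 3.
Augmenting path L5→R7 (+1); matched 4.
Augmenting path L4→R3→L1→R4 (+1); matched 5.
No augmenting path remains; maximum matching = 5.
König certificate: {L1, R2, R3, R5, R7} is a vertex cover of size 5 (every listed pair touches it), so no matching can be larger.

5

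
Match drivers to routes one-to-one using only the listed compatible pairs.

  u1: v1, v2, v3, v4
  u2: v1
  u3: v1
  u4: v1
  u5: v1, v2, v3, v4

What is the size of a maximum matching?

Unit-capacity flow: source→left, listed edges, right→sink; max matching = max flow.
Augmenting path u1→v1 (+1); matched 1.
Augmenting path u5→v2 (+1); matched 2.
Augmenting path u2→v1→u1→v3 (+1); matched 3.
No augmenting path remains; maximum matching = 3.
König certificate: {u1, u5, v1} is a vertex cover of size 3 (every listed pair touches it), so no matching can be larger.

3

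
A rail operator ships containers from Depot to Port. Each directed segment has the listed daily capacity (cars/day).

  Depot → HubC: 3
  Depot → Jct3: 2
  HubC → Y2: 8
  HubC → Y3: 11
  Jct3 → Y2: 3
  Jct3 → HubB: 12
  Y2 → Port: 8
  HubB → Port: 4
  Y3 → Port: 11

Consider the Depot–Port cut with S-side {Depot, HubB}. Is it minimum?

No — its capacity is 9, but the minimum cut has capacity 5.

Given cut capacity: 3 + 2 + 4 = 9.
Augment Depot→HubC→Y2→Port: bottleneck 3, flow now 3.
Augment Depot→Jct3→Y2→Port: bottleneck 2, flow now 5.
No augmenting path remains; maximum flow = 5.
In the residual graph, reachable from Depot: {Depot}.
Min-cut edges: Depot→HubC (3), Depot→Jct3 (2); capacity 3 + 2 = 5.
Cut capacity 9 exceeds the max flow 5, so it is not minimum.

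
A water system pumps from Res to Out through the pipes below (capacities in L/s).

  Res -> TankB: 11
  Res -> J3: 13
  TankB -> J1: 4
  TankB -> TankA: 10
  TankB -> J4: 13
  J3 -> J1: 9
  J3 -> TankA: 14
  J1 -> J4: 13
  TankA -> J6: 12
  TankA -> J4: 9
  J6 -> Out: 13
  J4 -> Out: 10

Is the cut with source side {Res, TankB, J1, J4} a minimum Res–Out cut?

No — its capacity is 33, but the minimum cut has capacity 22.

Given cut capacity: 13 + 10 + 10 = 33.
Augment Res→TankB→J4→Out: bottleneck 10, flow now 10.
Augment Res→TankB→TankA→J6→Out: bottleneck 1, flow now 11.
Augment Res→J3→TankA→J6→Out: bottleneck 11, flow now 22.
No augmenting path remains; maximum flow = 22.
In the residual graph, reachable from Res: {Res, TankB, J3, J1, TankA, J4}.
Min-cut edges: TankA→J6 (12), J4→Out (10); capacity 12 + 10 = 22.
Cut capacity 33 exceeds the max flow 22, so it is not minimum.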